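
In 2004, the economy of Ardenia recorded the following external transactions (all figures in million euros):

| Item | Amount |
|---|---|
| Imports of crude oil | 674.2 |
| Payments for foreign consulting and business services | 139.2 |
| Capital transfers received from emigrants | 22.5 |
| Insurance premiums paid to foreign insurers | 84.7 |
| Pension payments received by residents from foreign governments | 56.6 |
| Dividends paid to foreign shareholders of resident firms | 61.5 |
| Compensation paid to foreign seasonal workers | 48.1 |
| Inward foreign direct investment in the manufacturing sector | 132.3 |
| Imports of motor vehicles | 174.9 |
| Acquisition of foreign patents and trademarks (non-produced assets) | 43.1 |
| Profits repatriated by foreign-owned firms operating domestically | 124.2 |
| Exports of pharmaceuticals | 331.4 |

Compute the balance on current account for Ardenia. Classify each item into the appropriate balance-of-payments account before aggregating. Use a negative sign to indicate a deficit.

-918.8

Goods: -674.2 + 331.4 - 174.9 = -517.7
Services: -139.2 - 84.7 = -223.9
Primary income: -124.2 - 48.1 - 61.5 = -233.8
Secondary income: 56.6
Current account = (-517.7) + (-223.9) + (-233.8) + 56.6 = -918.8
(Excluded from the current account — capital account: capital transfers received from emigrants 22.5, acquisition of foreign patents and trademarks (non-produced assets) 43.1; financial account: inward foreign direct investment in the manufacturing sector 132.3.)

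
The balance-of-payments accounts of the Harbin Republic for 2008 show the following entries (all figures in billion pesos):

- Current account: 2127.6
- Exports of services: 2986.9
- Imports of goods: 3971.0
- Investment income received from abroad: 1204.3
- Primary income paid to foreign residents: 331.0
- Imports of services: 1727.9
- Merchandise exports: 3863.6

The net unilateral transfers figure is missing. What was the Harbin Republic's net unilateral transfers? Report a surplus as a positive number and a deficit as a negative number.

Current account = goods balance + services balance + net primary income + net secondary income
Sum of the known components = 2024.9
Net unilateral transfers = CA - (known components) = 2127.6 - 2024.9 = 102.7

102.7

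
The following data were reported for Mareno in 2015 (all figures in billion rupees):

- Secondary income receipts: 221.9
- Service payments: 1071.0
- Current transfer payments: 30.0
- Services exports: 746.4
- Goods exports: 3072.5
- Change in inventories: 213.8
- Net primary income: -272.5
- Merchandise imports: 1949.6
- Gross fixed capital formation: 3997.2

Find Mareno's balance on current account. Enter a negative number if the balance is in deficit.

Goods balance = 3072.5 - 1949.6 = 1122.9
Services balance = 746.4 - 1071.0 = -324.6
Trade balance (goods + services) = 1122.9 + (-324.6) = 798.3
Net primary income = -272.5
Net secondary income = 221.9 - 30.0 = 191.9
Current account = 798.3 + (-272.5) + 191.9 = 717.7

717.7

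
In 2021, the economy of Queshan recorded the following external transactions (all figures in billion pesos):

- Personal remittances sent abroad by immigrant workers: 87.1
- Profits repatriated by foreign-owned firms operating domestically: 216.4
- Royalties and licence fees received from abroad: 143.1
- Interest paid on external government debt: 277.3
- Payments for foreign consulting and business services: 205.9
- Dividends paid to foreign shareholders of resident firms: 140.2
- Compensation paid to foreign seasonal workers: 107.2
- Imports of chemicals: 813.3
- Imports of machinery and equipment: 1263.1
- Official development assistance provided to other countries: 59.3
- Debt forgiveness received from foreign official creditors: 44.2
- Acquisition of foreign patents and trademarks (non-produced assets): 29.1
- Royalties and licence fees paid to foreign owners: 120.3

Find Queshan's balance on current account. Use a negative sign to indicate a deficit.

-3147.0

Goods: -813.3 - 1263.1 = -2076.4
Services: 143.1 - 120.3 - 205.9 = -183.1
Primary income: -140.2 - 107.2 - 216.4 - 277.3 = -741.1
Secondary income: -59.3 - 87.1 = -146.4
Current account = (-2076.4) + (-183.1) + (-741.1) + (-146.4) = -3147.0
(Excluded from the current account — capital account: debt forgiveness received from foreign official creditors 44.2, acquisition of foreign patents and trademarks (non-produced assets) 29.1.)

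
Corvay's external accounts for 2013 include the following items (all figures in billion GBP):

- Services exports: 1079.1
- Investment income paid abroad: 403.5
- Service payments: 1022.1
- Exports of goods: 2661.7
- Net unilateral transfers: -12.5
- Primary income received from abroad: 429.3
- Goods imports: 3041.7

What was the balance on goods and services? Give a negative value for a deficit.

-323.0

Goods balance = 2661.7 - 3041.7 = -380.0
Services balance = 1079.1 - 1022.1 = 57.0
Trade balance (goods + services) = -380.0 + 57.0 = -323.0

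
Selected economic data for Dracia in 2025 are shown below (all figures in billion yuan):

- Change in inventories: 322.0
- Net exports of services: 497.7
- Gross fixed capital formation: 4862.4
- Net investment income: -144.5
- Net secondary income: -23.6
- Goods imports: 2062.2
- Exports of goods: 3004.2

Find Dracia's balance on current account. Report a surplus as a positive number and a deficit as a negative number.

Goods balance = 3004.2 - 2062.2 = 942.0
Services balance = 497.7
Trade balance (goods + services) = 942.0 + 497.7 = 1439.7
Net primary income = -144.5
Net secondary income = -23.6
Current account = 1439.7 + (-144.5) + (-23.6) = 1271.6

1271.6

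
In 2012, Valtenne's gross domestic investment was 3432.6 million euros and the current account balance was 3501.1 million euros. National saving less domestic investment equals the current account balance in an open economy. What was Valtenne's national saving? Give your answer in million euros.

6933.7

S = I + CA = 3432.6 + 3501.1 = 6933.7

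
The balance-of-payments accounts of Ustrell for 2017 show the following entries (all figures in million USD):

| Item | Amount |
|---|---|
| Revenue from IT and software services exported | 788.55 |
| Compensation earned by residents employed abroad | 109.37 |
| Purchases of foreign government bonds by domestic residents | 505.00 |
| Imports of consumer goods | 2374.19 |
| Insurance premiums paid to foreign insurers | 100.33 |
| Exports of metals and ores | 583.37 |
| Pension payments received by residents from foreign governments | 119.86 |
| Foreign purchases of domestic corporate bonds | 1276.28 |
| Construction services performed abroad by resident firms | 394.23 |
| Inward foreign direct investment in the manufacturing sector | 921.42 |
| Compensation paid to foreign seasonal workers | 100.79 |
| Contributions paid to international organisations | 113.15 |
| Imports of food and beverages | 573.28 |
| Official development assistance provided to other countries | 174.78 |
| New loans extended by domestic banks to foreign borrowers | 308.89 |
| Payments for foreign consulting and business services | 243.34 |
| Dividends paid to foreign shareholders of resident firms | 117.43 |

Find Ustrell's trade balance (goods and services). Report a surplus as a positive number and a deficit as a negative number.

Goods: 583.37 - 573.28 - 2374.19 = -2364.10
Services: 788.55 - 100.33 - 243.34 + 394.23 = 839.11
Trade balance = -2364.10 + 839.11 = -1524.99
(Excluded from the trade balance — primary income: compensation earned by residents employed abroad 109.37, compensation paid to foreign seasonal workers 100.79, dividends paid to foreign shareholders of resident firms 117.43; financial account: purchases of foreign government bonds by domestic residents 505.00, foreign purchases of domestic corporate bonds 1276.28, inward foreign direct investment in the manufacturing sector 921.42, new loans extended by domestic banks to foreign borrowers 308.89; secondary income: pension payments received by residents from foreign governments 119.86, contributions paid to international organisations 113.15, official development assistance provided to other countries 174.78.)

-1524.99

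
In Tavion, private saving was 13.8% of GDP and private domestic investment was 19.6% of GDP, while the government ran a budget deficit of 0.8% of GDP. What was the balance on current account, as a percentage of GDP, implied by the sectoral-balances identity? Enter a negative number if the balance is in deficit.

By the sectoral-balances identity, CA = (S_private - I) + (T - G).
Private balance = 13.8 - 19.6 = -5.8
Government balance (T - G) = -0.8
CA = -5.8 + (-0.8) = -6.6

-6.6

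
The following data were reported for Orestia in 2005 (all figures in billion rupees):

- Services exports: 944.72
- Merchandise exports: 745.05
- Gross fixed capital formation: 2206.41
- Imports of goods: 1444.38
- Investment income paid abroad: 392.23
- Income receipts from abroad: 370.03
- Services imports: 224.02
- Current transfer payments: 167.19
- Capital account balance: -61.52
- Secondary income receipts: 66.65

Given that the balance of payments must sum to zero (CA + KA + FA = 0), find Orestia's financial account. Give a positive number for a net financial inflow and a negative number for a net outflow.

Goods balance = 745.05 - 1444.38 = -699.33
Services balance = 944.72 - 224.02 = 720.70
Trade balance (goods + services) = -699.33 + 720.70 = 21.37
Net primary income = 370.03 - 392.23 = -22.20
Net secondary income = 66.65 - 167.19 = -100.54
Current account = 21.37 + (-22.20) + (-100.54) = -101.37
Financial account = -(-101.37 + (-61.52)) = 162.89

162.89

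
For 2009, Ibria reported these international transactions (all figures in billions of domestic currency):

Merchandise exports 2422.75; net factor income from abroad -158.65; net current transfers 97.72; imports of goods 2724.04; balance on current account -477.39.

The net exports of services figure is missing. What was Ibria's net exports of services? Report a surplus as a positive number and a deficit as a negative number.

-115.17

Current account = goods balance + services balance + net primary income + net secondary income
Sum of the known components = -362.22
Net exports of services = CA - (known components) = -477.39 - (-362.22) = -115.17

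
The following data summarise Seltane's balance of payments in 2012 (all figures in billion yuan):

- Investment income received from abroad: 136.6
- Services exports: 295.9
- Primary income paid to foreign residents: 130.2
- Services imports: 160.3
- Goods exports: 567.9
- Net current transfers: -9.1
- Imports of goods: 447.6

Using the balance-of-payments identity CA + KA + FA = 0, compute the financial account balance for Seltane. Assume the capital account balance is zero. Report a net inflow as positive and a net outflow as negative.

-253.2

Goods balance = 567.9 - 447.6 = 120.3
Services balance = 295.9 - 160.3 = 135.6
Trade balance (goods + services) = 120.3 + 135.6 = 255.9
Net primary income = 136.6 - 130.2 = 6.4
Net secondary income = -9.1
Current account = 255.9 + 6.4 + (-9.1) = 253.2
Financial account = -(253.2) = -253.2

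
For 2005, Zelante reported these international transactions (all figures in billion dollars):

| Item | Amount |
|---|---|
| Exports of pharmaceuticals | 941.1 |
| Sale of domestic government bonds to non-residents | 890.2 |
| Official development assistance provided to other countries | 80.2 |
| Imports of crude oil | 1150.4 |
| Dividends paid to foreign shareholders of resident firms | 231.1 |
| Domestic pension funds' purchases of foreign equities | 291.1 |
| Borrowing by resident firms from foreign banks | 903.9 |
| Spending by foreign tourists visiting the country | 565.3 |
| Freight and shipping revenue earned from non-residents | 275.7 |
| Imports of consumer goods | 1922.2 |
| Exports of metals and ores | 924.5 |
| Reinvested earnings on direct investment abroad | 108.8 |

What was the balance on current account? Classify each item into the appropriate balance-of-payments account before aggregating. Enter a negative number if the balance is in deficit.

Goods: 924.5 + 941.1 - 1150.4 - 1922.2 = -1207.0
Services: 565.3 + 275.7 = 841.0
Primary income: -231.1 + 108.8 = -122.3
Secondary income: -80.2
Current account = (-1207.0) + 841.0 + (-122.3) + (-80.2) = -568.5
(Excluded from the current account — financial account: sale of domestic government bonds to non-residents 890.2, domestic pension funds' purchases of foreign equities 291.1, borrowing by resident firms from foreign banks 903.9.)

-568.5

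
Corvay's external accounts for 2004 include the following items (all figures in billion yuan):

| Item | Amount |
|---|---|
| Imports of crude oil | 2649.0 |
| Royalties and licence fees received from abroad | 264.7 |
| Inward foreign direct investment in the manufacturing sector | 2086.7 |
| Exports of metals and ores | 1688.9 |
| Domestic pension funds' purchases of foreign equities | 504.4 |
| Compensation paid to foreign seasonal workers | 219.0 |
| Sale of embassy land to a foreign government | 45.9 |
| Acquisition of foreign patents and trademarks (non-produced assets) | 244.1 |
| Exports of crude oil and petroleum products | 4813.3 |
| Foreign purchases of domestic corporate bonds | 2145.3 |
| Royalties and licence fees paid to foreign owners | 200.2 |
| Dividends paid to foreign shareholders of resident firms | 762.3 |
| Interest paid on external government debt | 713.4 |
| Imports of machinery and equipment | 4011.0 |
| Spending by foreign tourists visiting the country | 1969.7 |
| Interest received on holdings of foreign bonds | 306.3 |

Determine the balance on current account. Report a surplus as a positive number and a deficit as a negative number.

488.0

Goods: -2649.0 - 4011.0 + 1688.9 + 4813.3 = -157.8
Services: -200.2 + 264.7 + 1969.7 = 2034.2
Primary income: -219.0 - 762.3 + 306.3 - 713.4 = -1388.4
Current account = (-157.8) + 2034.2 + (-1388.4) = 488.0
(Excluded from the current account — financial account: inward foreign direct investment in the manufacturing sector 2086.7, domestic pension funds' purchases of foreign equities 504.4, foreign purchases of domestic corporate bonds 2145.3; capital account: sale of embassy land to a foreign government 45.9, acquisition of foreign patents and trademarks (non-produced assets) 244.1.)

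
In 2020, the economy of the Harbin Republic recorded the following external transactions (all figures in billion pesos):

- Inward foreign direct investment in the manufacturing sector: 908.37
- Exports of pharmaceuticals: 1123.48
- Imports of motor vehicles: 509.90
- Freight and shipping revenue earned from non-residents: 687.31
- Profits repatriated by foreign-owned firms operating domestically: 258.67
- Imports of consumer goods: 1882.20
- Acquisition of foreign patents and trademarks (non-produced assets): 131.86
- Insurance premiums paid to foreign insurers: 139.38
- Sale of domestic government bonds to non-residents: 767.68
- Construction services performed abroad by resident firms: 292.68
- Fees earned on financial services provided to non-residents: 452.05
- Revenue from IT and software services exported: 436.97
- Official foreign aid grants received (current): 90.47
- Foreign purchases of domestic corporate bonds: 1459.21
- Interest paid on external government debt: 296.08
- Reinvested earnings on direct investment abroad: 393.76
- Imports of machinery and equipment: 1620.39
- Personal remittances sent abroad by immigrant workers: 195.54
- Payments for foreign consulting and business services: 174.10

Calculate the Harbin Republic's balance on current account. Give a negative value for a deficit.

Goods: 1123.48 - 1882.20 - 509.90 - 1620.39 = -2889.01
Services: -174.10 + 452.05 - 139.38 + 436.97 + 687.31 + 292.68 = 1555.53
Primary income: -296.08 + 393.76 - 258.67 = -160.99
Secondary income: -195.54 + 90.47 = -105.07
Current account = (-2889.01) + 1555.53 + (-160.99) + (-105.07) = -1599.54
(Excluded from the current account — financial account: inward foreign direct investment in the manufacturing sector 908.37, sale of domestic government bonds to non-residents 767.68, foreign purchases of domestic corporate bonds 1459.21; capital account: acquisition of foreign patents and trademarks (non-produced assets) 131.86.)

-1599.54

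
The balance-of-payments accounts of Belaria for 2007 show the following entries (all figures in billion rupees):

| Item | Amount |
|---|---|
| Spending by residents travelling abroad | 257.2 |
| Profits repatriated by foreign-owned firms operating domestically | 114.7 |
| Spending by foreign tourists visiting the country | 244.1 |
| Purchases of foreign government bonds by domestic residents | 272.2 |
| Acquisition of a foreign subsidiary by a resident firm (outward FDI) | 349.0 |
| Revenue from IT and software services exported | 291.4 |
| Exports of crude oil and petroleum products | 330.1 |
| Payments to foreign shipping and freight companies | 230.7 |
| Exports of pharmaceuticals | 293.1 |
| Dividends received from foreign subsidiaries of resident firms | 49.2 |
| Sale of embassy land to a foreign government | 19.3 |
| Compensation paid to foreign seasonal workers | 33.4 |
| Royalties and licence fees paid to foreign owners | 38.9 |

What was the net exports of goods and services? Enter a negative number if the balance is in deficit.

Goods: 330.1 + 293.1 = 623.2
Services: -38.9 - 230.7 + 244.1 + 291.4 - 257.2 = 8.7
Trade balance = 623.2 + 8.7 = 631.9
(Excluded from the trade balance — primary income: profits repatriated by foreign-owned firms operating domestically 114.7, dividends received from foreign subsidiaries of resident firms 49.2, compensation paid to foreign seasonal workers 33.4; financial account: purchases of foreign government bonds by domestic residents 272.2, acquisition of a foreign subsidiary by a resident firm (outward FDI) 349.0; capital account: sale of embassy land to a foreign government 19.3.)

631.9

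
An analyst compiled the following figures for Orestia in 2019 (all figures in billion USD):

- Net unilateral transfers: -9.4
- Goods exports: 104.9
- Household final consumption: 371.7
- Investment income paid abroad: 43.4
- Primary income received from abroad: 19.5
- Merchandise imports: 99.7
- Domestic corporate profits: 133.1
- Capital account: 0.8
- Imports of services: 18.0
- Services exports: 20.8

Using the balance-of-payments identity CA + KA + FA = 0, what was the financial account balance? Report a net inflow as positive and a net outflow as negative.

Goods balance = 104.9 - 99.7 = 5.2
Services balance = 20.8 - 18.0 = 2.8
Trade balance (goods + services) = 5.2 + 2.8 = 8.0
Net primary income = 19.5 - 43.4 = -23.9
Net secondary income = -9.4
Current account = 8.0 + (-23.9) + (-9.4) = -25.3
Financial account = -(-25.3 + 0.8) = 24.5

24.5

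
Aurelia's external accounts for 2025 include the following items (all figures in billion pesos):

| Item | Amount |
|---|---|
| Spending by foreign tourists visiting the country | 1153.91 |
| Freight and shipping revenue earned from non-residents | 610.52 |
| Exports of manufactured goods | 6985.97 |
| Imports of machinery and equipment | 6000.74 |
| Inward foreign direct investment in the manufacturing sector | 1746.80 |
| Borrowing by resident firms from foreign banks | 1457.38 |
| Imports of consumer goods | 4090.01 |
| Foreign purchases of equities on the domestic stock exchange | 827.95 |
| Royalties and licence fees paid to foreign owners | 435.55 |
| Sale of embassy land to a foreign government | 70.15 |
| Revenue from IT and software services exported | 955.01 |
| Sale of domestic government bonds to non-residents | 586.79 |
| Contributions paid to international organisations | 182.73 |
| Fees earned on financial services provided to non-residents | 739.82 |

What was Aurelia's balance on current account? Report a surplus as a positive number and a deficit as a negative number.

-263.80

Goods: 6985.97 - 6000.74 - 4090.01 = -3104.78
Services: 610.52 + 1153.91 - 435.55 + 955.01 + 739.82 = 3023.71
Secondary income: -182.73
Current account = (-3104.78) + 3023.71 + (-182.73) = -263.80
(Excluded from the current account — financial account: inward foreign direct investment in the manufacturing sector 1746.80, borrowing by resident firms from foreign banks 1457.38, foreign purchases of equities on the domestic stock exchange 827.95, sale of domestic government bonds to non-residents 586.79; capital account: sale of embassy land to a foreign government 70.15.)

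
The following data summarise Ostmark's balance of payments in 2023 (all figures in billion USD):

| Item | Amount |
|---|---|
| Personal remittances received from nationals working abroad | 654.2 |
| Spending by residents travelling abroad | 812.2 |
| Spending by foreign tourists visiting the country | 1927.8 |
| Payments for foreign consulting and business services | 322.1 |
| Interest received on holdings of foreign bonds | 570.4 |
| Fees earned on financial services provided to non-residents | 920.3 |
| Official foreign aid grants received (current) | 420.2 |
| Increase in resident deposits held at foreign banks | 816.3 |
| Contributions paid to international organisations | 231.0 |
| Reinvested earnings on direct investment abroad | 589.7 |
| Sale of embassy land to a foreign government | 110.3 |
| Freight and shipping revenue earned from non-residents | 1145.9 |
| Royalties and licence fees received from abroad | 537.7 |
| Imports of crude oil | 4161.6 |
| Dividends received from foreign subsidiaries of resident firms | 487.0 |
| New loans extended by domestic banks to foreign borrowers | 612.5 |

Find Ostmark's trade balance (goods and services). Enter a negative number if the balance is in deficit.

Goods: -4161.6
Services: 1145.9 + 1927.8 + 537.7 - 322.1 + 920.3 - 812.2 = 3397.4
Trade balance = -4161.6 + 3397.4 = -764.2
(Excluded from the trade balance — secondary income: personal remittances received from nationals working abroad 654.2, official foreign aid grants received (current) 420.2, contributions paid to international organisations 231.0; primary income: interest received on holdings of foreign bonds 570.4, reinvested earnings on direct investment abroad 589.7, dividends received from foreign subsidiaries of resident firms 487.0; financial account: increase in resident deposits held at foreign banks 816.3, new loans extended by domestic banks to foreign borrowers 612.5; capital account: sale of embassy land to a foreign government 110.3.)

-764.2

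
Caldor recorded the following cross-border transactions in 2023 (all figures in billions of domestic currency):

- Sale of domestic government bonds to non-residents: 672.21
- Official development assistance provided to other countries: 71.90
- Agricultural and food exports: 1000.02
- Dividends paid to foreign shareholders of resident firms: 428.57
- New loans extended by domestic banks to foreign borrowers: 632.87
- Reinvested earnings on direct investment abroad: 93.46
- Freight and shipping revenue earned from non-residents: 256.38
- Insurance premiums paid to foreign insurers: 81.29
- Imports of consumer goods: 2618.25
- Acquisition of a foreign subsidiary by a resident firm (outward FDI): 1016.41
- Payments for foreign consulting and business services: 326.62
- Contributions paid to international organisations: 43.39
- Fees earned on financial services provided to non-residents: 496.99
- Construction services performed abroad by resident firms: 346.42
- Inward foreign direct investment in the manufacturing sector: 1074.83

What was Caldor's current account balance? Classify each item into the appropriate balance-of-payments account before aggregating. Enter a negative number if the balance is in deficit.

-1376.75

Goods: 1000.02 - 2618.25 = -1618.23
Services: 496.99 - 326.62 + 346.42 + 256.38 - 81.29 = 691.88
Primary income: 93.46 - 428.57 = -335.11
Secondary income: -71.90 - 43.39 = -115.29
Current account = (-1618.23) + 691.88 + (-335.11) + (-115.29) = -1376.75
(Excluded from the current account — financial account: sale of domestic government bonds to non-residents 672.21, new loans extended by domestic banks to foreign borrowers 632.87, acquisition of a foreign subsidiary by a resident firm (outward FDI) 1016.41, inward foreign direct investment in the manufacturing sector 1074.83.)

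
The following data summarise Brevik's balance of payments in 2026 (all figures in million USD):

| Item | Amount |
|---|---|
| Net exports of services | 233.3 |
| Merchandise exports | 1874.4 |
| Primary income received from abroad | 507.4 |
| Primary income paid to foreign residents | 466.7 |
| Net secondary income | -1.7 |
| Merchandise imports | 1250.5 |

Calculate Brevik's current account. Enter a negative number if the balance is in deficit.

Goods balance = 1874.4 - 1250.5 = 623.9
Services balance = 233.3
Trade balance (goods + services) = 623.9 + 233.3 = 857.2
Net primary income = 507.4 - 466.7 = 40.7
Net secondary income = -1.7
Current account = 857.2 + 40.7 + (-1.7) = 896.2

896.2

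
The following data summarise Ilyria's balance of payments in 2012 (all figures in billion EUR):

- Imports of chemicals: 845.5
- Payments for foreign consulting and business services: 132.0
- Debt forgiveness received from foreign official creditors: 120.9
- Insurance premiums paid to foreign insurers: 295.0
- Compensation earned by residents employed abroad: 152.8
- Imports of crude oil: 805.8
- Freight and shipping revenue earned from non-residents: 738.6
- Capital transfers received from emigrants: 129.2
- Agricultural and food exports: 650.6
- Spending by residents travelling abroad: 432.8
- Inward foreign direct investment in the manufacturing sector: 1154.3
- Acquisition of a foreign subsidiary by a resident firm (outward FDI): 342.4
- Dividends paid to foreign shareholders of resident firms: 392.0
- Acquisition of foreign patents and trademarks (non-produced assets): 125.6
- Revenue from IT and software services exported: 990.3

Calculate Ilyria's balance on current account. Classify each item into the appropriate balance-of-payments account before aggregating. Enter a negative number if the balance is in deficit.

Goods: 650.6 - 805.8 - 845.5 = -1000.7
Services: 738.6 - 132.0 + 990.3 - 432.8 - 295.0 = 869.1
Primary income: -392.0 + 152.8 = -239.2
Current account = (-1000.7) + 869.1 + (-239.2) = -370.8
(Excluded from the current account — capital account: debt forgiveness received from foreign official creditors 120.9, capital transfers received from emigrants 129.2, acquisition of foreign patents and trademarks (non-produced assets) 125.6; financial account: inward foreign direct investment in the manufacturing sector 1154.3, acquisition of a foreign subsidiary by a resident firm (outward FDI) 342.4.)

-370.8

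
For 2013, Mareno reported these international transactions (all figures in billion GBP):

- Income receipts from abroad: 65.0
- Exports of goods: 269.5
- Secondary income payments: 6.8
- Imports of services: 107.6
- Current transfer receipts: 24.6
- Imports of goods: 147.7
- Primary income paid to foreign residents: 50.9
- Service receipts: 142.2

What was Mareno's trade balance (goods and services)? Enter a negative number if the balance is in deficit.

156.4

Goods balance = 269.5 - 147.7 = 121.8
Services balance = 142.2 - 107.6 = 34.6
Trade balance (goods + services) = 121.8 + 34.6 = 156.4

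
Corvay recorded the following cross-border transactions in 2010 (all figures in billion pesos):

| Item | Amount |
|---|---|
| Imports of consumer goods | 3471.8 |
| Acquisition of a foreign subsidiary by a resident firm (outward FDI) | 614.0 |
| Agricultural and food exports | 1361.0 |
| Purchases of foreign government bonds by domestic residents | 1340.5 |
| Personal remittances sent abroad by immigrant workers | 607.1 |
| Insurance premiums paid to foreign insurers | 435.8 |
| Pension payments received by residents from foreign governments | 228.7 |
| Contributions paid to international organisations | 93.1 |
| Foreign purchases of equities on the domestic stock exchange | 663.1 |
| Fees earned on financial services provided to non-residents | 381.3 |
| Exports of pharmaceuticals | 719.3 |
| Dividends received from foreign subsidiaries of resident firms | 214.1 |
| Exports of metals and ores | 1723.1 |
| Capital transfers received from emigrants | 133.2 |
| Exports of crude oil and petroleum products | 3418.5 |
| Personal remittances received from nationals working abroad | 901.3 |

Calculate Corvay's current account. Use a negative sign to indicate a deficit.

Goods: -3471.8 + 1723.1 + 3418.5 + 1361.0 + 719.3 = 3750.1
Services: -435.8 + 381.3 = -54.5
Primary income: 214.1
Secondary income: -93.1 - 607.1 + 901.3 + 228.7 = 429.8
Current account = 3750.1 + (-54.5) + 214.1 + 429.8 = 4339.5
(Excluded from the current account — financial account: acquisition of a foreign subsidiary by a resident firm (outward FDI) 614.0, purchases of foreign government bonds by domestic residents 1340.5, foreign purchases of equities on the domestic stock exchange 663.1; capital account: capital transfers received from emigrants 133.2.)

4339.5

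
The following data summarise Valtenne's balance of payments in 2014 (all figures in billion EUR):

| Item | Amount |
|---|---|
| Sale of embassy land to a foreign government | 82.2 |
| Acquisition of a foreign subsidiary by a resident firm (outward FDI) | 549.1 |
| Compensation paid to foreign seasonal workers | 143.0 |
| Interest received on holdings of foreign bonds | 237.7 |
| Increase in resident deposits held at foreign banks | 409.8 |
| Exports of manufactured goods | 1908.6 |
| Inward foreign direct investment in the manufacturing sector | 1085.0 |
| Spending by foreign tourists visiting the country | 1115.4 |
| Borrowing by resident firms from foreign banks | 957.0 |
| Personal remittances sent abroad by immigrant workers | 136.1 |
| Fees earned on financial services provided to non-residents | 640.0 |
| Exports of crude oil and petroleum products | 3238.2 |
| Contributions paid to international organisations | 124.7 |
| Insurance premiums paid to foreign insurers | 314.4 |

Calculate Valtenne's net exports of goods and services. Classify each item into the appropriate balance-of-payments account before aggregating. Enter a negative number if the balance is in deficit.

6587.8

Goods: 3238.2 + 1908.6 = 5146.8
Services: 1115.4 - 314.4 + 640.0 = 1441.0
Trade balance = 5146.8 + 1441.0 = 6587.8
(Excluded from the trade balance — capital account: sale of embassy land to a foreign government 82.2; financial account: acquisition of a foreign subsidiary by a resident firm (outward FDI) 549.1, increase in resident deposits held at foreign banks 409.8, inward foreign direct investment in the manufacturing sector 1085.0, borrowing by resident firms from foreign banks 957.0; primary income: compensation paid to foreign seasonal workers 143.0, interest received on holdings of foreign bonds 237.7; secondary income: personal remittances sent abroad by immigrant workers 136.1, contributions paid to international organisations 124.7.)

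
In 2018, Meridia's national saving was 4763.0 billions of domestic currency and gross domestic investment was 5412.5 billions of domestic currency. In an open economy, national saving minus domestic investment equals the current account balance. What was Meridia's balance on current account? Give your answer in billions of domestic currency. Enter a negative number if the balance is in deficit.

-649.5

CA = S - I = 4763.0 - 5412.5 = -649.5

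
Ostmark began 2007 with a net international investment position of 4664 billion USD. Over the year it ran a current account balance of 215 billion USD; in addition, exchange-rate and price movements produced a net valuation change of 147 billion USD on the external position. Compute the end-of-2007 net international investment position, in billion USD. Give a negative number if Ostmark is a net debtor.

5026

Change in NIIP = current account + net valuation change = 215 + 147 = 362
End-of-year NIIP = 4664 + 362 = 5026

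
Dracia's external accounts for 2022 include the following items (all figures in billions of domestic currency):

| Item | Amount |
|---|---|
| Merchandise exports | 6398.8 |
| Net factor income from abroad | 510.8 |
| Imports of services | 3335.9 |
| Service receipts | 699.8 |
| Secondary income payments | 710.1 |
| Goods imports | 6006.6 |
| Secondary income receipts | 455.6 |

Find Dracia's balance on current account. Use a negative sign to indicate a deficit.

Goods balance = 6398.8 - 6006.6 = 392.2
Services balance = 699.8 - 3335.9 = -2636.1
Trade balance (goods + services) = 392.2 + (-2636.1) = -2243.9
Net primary income = 510.8
Net secondary income = 455.6 - 710.1 = -254.5
Current account = -2243.9 + 510.8 + (-254.5) = -1987.6

-1987.6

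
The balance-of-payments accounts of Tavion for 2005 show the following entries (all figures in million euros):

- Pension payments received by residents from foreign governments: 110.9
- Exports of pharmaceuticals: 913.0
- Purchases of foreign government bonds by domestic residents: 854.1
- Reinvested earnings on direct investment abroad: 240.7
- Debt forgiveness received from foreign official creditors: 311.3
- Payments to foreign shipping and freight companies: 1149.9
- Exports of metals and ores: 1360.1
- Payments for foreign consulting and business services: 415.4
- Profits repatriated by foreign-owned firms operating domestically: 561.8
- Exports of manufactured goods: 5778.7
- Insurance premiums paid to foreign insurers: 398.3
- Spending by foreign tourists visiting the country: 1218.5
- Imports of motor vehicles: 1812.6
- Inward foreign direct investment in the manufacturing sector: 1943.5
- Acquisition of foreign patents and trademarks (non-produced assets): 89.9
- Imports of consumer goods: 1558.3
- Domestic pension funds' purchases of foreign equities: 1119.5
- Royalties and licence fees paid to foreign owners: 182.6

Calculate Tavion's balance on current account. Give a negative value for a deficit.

3543.0

Goods: -1558.3 - 1812.6 + 1360.1 + 5778.7 + 913.0 = 4680.9
Services: -415.4 - 182.6 + 1218.5 - 1149.9 - 398.3 = -927.7
Primary income: -561.8 + 240.7 = -321.1
Secondary income: 110.9
Current account = 4680.9 + (-927.7) + (-321.1) + 110.9 = 3543.0
(Excluded from the current account — financial account: purchases of foreign government bonds by domestic residents 854.1, inward foreign direct investment in the manufacturing sector 1943.5, domestic pension funds' purchases of foreign equities 1119.5; capital account: debt forgiveness received from foreign official creditors 311.3, acquisition of foreign patents and trademarks (non-produced assets) 89.9.)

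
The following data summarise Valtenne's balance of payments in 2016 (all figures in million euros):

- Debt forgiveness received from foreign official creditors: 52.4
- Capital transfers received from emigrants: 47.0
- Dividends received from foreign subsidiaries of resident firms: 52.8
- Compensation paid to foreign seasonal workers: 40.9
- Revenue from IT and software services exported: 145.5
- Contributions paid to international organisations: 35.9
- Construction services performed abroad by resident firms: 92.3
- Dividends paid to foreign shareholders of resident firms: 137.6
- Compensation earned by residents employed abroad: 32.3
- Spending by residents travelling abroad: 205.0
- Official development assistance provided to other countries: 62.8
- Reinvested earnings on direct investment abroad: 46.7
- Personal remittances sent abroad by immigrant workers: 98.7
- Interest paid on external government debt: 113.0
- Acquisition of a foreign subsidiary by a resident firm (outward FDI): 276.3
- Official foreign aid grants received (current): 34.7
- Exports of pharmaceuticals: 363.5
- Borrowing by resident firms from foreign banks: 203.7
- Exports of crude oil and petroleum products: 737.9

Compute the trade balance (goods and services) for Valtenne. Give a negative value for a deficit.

Goods: 737.9 + 363.5 = 1101.4
Services: -205.0 + 145.5 + 92.3 = 32.8
Trade balance = 1101.4 + 32.8 = 1134.2
(Excluded from the trade balance — capital account: debt forgiveness received from foreign official creditors 52.4, capital transfers received from emigrants 47.0; primary income: dividends received from foreign subsidiaries of resident firms 52.8, compensation paid to foreign seasonal workers 40.9, dividends paid to foreign shareholders of resident firms 137.6, compensation earned by residents employed abroad 32.3, reinvested earnings on direct investment abroad 46.7, interest paid on external government debt 113.0; secondary income: contributions paid to international organisations 35.9, official development assistance provided to other countries 62.8, personal remittances sent abroad by immigrant workers 98.7, official foreign aid grants received (current) 34.7; financial account: acquisition of a foreign subsidiary by a resident firm (outward FDI) 276.3, borrowing by resident firms from foreign banks 203.7.)

1134.2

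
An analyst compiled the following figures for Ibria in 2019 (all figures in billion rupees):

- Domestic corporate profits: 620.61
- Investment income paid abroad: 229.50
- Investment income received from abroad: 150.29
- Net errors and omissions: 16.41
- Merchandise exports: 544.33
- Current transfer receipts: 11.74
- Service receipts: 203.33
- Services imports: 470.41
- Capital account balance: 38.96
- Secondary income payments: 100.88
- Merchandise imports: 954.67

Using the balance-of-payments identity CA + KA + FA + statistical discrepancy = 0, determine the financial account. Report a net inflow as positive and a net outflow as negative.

790.40

Goods balance = 544.33 - 954.67 = -410.34
Services balance = 203.33 - 470.41 = -267.08
Trade balance (goods + services) = -410.34 + (-267.08) = -677.42
Net primary income = 150.29 - 229.50 = -79.21
Net secondary income = 11.74 - 100.88 = -89.14
Current account = -677.42 + (-79.21) + (-89.14) = -845.77
Financial account = -(-845.77 + 38.96 + 16.41) = 790.40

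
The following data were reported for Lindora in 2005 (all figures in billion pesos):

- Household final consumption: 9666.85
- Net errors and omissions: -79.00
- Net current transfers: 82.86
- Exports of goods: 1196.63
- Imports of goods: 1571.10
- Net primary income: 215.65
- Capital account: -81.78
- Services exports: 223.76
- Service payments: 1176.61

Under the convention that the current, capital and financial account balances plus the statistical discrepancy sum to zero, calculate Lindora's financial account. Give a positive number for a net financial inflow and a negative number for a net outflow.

1189.59

Goods balance = 1196.63 - 1571.10 = -374.47
Services balance = 223.76 - 1176.61 = -952.85
Trade balance (goods + services) = -374.47 + (-952.85) = -1327.32
Net primary income = 215.65
Net secondary income = 82.86
Current account = -1327.32 + 215.65 + 82.86 = -1028.81
Financial account = -(-1028.81 + (-81.78) + (-79.00)) = 1189.59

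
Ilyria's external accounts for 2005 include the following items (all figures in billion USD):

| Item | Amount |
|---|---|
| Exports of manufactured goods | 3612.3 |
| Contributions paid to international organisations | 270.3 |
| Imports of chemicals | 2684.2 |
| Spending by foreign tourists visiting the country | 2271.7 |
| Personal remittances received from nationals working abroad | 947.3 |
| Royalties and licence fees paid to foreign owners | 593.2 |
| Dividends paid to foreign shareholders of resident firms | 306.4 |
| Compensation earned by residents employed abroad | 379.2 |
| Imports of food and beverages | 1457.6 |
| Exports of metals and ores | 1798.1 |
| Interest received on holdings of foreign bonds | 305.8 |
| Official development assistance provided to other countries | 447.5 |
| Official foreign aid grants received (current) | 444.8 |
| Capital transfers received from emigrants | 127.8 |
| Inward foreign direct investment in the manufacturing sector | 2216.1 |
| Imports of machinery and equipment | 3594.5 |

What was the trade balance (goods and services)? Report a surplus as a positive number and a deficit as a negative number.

Goods: -3594.5 + 3612.3 - 2684.2 - 1457.6 + 1798.1 = -2325.9
Services: -593.2 + 2271.7 = 1678.5
Trade balance = -2325.9 + 1678.5 = -647.4
(Excluded from the trade balance — secondary income: contributions paid to international organisations 270.3, personal remittances received from nationals working abroad 947.3, official development assistance provided to other countries 447.5, official foreign aid grants received (current) 444.8; primary income: dividends paid to foreign shareholders of resident firms 306.4, compensation earned by residents employed abroad 379.2, interest received on holdings of foreign bonds 305.8; capital account: capital transfers received from emigrants 127.8; financial account: inward foreign direct investment in the manufacturing sector 2216.1.)

-647.4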